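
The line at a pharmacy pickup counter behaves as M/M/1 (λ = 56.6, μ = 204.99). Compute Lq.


ρ = 56.6/204.99 = 0.2761
Lq = ρ²/(1−ρ) = 0.07624/0.7239 = 0.1053

Final: 0.1053


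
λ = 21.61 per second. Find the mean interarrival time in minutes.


Mean interarrival time = 1/λ = 1/21.61 second = 0.04627 second
In minutes: 0.04627 × 0.0166667 = 0.0007712 min

Final: 0.0007712 min


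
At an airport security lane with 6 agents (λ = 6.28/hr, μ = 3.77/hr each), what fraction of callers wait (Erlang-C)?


a = λ/μ = 1.6658; ρ = a/6 = 0.2776
P₀ = 0.188952 (from M/M/c formula)
C(c,a) = [a^c/(c!(1−ρ))]·P₀ = [21.36534/(720·0.7224)]·0.188952
= 0.04108·0.188952 = 0.007762

Final: 0.007762


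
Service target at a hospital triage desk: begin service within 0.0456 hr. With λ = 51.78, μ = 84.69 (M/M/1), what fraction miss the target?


ρ = 51.78/84.69 = 0.6114
P(Wq > t) = ρ·e^{−(μ−λ)t} = 0.6114·e^{−1.5007}
= 0.6114·0.222975 = 0.136328

Final: 0.136328


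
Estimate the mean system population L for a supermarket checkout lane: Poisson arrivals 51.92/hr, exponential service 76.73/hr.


ρ = λ/μ = 51.92/76.73 = 0.6767
L = ρ/(1−ρ) = 0.6767/(1 − 0.6767) = 0.6767/0.3233 = 2.0927

Final: 2.0927


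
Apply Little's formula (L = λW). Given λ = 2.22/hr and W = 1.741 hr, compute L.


L = λW = 2.22·1.741 = 3.8650

Final: 3.8650


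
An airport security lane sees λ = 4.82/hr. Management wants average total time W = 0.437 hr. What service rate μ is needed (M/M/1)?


W = 1/(μ−λ) ⇒ μ − λ = 1/W = 1/0.437 = 2.2883
μ = λ + 1/W = 4.82 + 2.2883 = 7.1083 per hr

Final: 7.1083 /hr


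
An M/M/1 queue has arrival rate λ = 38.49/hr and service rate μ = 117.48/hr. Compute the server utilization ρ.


ρ = λ/μ = 38.49/117.48 = 0.3276

Final: 0.3276


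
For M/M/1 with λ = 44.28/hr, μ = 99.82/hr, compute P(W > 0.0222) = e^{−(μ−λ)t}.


W ~ Exponential(μ−λ) for M/M/1.
μ − λ = 99.82 − 44.28 = 55.5400
P(W > t) = e^{−(μ−λ)t} = e^{−1.2330} = 0.291421

Final: 0.291421


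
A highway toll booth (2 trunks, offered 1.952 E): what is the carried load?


B(2,1.952) = 0.392236 (Erlang-B)
Carried load = a(1 − B) = 1.952·(1 − 0.392236) = 1.952·0.607764 = 1.1864 E

Final: 1.1864 Erlangs


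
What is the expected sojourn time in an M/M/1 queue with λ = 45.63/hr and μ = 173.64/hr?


W = 1/(μ−λ) = 1/(173.64 − 45.63) = 1/128.01 = 0.007812 hr

Final: 0.007812 hr


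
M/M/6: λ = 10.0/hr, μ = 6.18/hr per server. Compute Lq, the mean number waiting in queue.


a = λ/μ = 1.6181; ρ = a/6 = 0.2697
P₀ = 0.198191
Lq = P₀·a^c·ρ / (c!·(1−ρ)²) = 0.198191·17.95019·0.2697/(720·0.53336)
= 0.002498

Final: 0.002498


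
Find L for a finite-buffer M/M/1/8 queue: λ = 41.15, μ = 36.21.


ρ = 41.15/36.21 = 1.1364
L = ρ[1 − (K+1)ρ^K + Kρ^(K+1)] / [(1−ρ)(1−ρ^(K+1))]
Numerator: 1.1364·(1 − 9·2.781830 + 8·3.161345) = 1.425409
Denominator: (-0.1364)·(-2.161345) = 0.294864
L = 1.425409/0.294864 = 4.8341

Final: 4.8341


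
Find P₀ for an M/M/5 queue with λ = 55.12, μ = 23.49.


a = λ/μ = 55.12/23.49 = 2.3465; ρ = a/c = 0.4693
Σ_{k=0}^{4} a^k/k! (terms k=0..4) = 1.00000 + 2.34653 + 2.75310 + 2.15341 + 1.26326 = 9.51631
Tail: a^5/(5!(1−ρ)) = 71.14280/(120·0.5307) = 1.11713
P₀ = 1/(9.51631 + 1.11713) = 1/10.63344 = 0.094043

Final: 0.094043


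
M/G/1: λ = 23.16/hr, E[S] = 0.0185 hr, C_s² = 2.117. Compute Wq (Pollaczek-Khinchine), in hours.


ρ = λ·E[S] = 23.16·0.0185 = 0.4285
E[S²] = E[S]²(1+C_s²) = 0.0185²·(1+2.117) = 0.001067
Wq = λ·E[S²]/(2(1−ρ)) = 23.16·0.001067/(2·0.5715) = 0.02161 hr

Final: 0.02161 hr


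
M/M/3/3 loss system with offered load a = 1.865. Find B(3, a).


B(c,a) = (a^c/c!) / Σ_{k=0}^{c} a^k/k!
a^3/3! = 1.081148
Σ terms (k=0..3): 1.00000 + 1.86500 + 1.73911 + 1.08115 = 5.685261
B = 1.081148/5.685261 = 0.190167

Final: 0.190167


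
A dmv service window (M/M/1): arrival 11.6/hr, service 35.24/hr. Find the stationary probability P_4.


ρ = 11.6/35.24 = 0.3292
P_n = (1−ρ)·ρ^n = (1 − 0.3292)·0.3292^4 = 0.6708·0.011741 = 0.007876

Final: 0.007876


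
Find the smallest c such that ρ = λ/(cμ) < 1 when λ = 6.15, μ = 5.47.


Stability requires cμ > λ ⇔ c > λ/μ.
λ/μ = 6.15/5.47 = 1.1243
Minimum integer c = ⌊1.1243⌋ + 1 = 2
Check: 2·5.47 = 10.94 > 6.15, while 1·5.47 = 5.47 ≤ 6.15

Final: 2 servers


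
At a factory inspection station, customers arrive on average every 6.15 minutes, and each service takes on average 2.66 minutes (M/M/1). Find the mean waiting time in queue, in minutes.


λ = 60/6.15 = 9.7561 /hr
μ = 60/2.66 = 22.5564 /hr
ρ = λ/μ = 9.7561/22.5564 = 0.4325
Wq = ρ/(μ−λ) = 0.4325/(22.5564−9.7561) = 0.03379 hr
In minutes: 0.03379·60 = 2.027 min

Final: 2.027 min


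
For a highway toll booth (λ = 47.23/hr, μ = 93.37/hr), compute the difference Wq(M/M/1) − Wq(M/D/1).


ρ = 47.23/93.37 = 0.5058
Wq(M/M/1) = ρ/(μ−λ) = 0.5058/46.14 = 0.01096 hr
Wq(M/D/1) = ρ/(2(μ−λ)) = 0.005482 hr
Savings = 0.01096 − 0.005482 = 0.005482 hr

Final: 0.005482 hr


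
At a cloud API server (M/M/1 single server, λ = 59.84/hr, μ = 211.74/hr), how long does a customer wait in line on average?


ρ = 59.84/211.74 = 0.2826
Wq = ρ/(μ−λ) = 0.2826/(211.74 − 59.84) = 0.2826/151.90 = 0.001861 hr

Final: 0.001861 hr


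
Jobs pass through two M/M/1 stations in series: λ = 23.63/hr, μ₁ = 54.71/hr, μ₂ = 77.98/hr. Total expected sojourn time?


Each node sees arrival rate λ = 23.63/hr (tandem ⇒ throughput preserved).
W₁ = 1/(μ₁−λ) = 1/(54.71−23.63) = 0.03218 hr
W₂ = 1/(μ₂−λ) = 1/(77.98−23.63) = 0.01840 hr
W_total = W₁ + W₂ = 0.03218 + 0.01840 = 0.05057 hr

Final: 0.05057 hr


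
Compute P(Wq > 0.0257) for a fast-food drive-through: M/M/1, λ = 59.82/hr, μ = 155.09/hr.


ρ = 59.82/155.09 = 0.3857
P(Wq > t) = ρ·e^{−(μ−λ)t} = 0.3857·e^{−2.4484}
= 0.3857·0.086428 = 0.033336

Final: 0.033336


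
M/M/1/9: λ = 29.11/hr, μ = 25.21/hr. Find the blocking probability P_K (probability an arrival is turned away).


ρ = λ/μ = 29.11/25.21 = 1.1547
P_K = (1−ρ)ρ^K/(1−ρ^(K+1)) = (-0.1547·3.649423)/(1 − 4.213991)
= -0.564568/-3.213991 = 0.175659

Final: 0.175659


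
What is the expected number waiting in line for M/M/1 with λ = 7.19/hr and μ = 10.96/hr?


ρ = 7.19/10.96 = 0.6560
Lq = ρ²/(1−ρ) = 0.4304/0.3440 = 1.2511

Final: 1.2511


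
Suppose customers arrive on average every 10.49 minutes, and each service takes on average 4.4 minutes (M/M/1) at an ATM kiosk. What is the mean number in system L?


λ = 60/10.49 = 5.7197 /hr
μ = 60/4.4 = 13.6364 /hr
ρ = λ/μ = 5.7197/13.6364 = 0.4194
L = ρ/(1−ρ) = 0.4194/0.5806 = 0.7225

Final: 0.7225


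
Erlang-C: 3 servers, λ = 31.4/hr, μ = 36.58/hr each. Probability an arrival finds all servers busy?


a = λ/μ = 0.8584; ρ = a/3 = 0.2861
P₀ = 0.421145 (from M/M/c formula)
C(c,a) = [a^c/(c!(1−ρ))]·P₀ = [0.63250/(6·0.7139)]·0.421145
= 0.14767·0.421145 = 0.062190

Final: 0.062190


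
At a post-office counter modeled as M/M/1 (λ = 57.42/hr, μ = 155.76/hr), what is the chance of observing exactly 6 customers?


ρ = 57.42/155.76 = 0.3686
P_n = (1−ρ)·ρ^n = (1 − 0.3686)·0.3686^6 = 0.6314·0.002510 = 0.001585

Final: 0.001585


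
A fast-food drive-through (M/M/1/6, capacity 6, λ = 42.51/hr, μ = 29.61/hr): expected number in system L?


ρ = 42.51/29.61 = 1.4357
L = ρ[1 − (K+1)ρ^K + Kρ^(K+1)] / [(1−ρ)(1−ρ^(K+1))]
Numerator: 1.4357·(1 − 7·8.756210 + 6·12.570973) = 21.724984
Denominator: (-0.4357)·(-11.570973) = 5.041052
L = 21.724984/5.041052 = 4.3096

Final: 4.3096


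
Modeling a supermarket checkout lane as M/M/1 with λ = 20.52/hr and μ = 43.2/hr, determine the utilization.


ρ = λ/μ = 20.52/43.2 = 0.4750

Final: 0.4750


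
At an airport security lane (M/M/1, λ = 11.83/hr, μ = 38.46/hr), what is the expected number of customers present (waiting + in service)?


ρ = λ/μ = 11.83/38.46 = 0.3076
L = ρ/(1−ρ) = 0.3076/(1 − 0.3076) = 0.3076/0.6924 = 0.4442

Final: 0.4442


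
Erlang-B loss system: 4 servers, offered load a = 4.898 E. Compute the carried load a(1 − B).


B(4,4.898) = 0.390197 (Erlang-B)
Carried load = a(1 − B) = 4.898·(1 − 0.390197) = 4.898·0.609803 = 2.9868 E

Final: 2.9868 Erlangs


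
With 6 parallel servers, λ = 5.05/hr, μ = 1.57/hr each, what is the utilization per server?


ρ = λ/(cμ) = 5.05/(6·1.57) = 5.05/9.42 = 0.5361

Final: 0.5361


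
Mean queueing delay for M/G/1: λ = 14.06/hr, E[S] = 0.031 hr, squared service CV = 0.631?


ρ = λ·E[S] = 14.06·0.031 = 0.4359
E[S²] = E[S]²(1+C_s²) = 0.031²·(1+0.631) = 0.001567
Wq = λ·E[S²]/(2(1−ρ)) = 14.06·0.001567/(2·0.5641) = 0.01953 hr

Final: 0.01953 hr


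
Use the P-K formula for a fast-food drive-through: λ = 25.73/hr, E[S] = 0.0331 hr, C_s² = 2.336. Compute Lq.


ρ = λ·E[S] = 25.73·0.0331 = 0.8517
Lq = ρ²(1+C_s²)/(2(1−ρ)) = 0.7253·(1+2.336)/(2·0.1483)
= 0.7253·3.3360/0.2967 = 8.15609

Final: 8.15609


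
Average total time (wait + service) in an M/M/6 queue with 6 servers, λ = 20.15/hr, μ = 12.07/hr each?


a = 1.6694; ρ = 0.2782; P₀ = 0.188263
Lq = P₀·a^c·ρ/(c!(1−ρ)²) = 0.003023
Wq = Lq/λ = 0.003023/20.15 = 0.0001500 hr
W = Wq + 1/μ = 0.0001500 + 0.08285 = 0.08300 hr

Final: 0.08300 hr


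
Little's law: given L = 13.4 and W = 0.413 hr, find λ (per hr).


λ = L/W = 13.4/0.413 = 32.4455 /hr

Final: 32.4455 /hr


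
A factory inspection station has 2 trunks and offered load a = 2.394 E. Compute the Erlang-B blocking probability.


B(c,a) = (a^c/c!) / Σ_{k=0}^{c} a^k/k!
a^2/2! = 2.865618
Σ terms (k=0..2): 1.00000 + 2.39400 + 2.86562 = 6.259618
B = 2.865618/6.259618 = 0.457794

Final: 0.457794


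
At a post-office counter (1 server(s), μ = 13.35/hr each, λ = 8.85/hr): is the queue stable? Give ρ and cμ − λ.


Total capacity cμ = 1·13.35 = 13.35/hr
ρ = λ/(cμ) = 8.85/13.35 = 0.6629
Stable ⇔ ρ < 1: YES
Spare capacity = cμ − λ = 13.35 − 8.85 = 4.50/hr

Final: ρ = 0.6629; stable; margin = 4.50/hr


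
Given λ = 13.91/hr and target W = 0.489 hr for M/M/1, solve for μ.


W = 1/(μ−λ) ⇒ μ − λ = 1/W = 1/0.489 = 2.0450
μ = λ + 1/W = 13.91 + 2.0450 = 15.9550 per hr

Final: 15.9550 /hr


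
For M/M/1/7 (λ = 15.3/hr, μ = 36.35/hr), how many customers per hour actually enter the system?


ρ = 0.4209; P_K = (1−ρ)ρ^7/(1−ρ^8) = 0.001357
λ_eff = λ(1 − P_K) = 15.3·(1 − 0.001357) = 15.3·0.998643 = 15.2792 /hr

Final: 15.2792 /hr


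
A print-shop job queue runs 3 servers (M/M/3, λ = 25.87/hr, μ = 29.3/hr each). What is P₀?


a = λ/μ = 25.87/29.3 = 0.8829; ρ = a/c = 0.2943
Σ_{k=0}^{2} a^k/k! (terms k=0..2) = 1.00000 + 0.88294 + 0.38979 = 2.27272
Tail: a^3/(3!(1−ρ)) = 0.68831/(6·0.7057) = 0.16256
P₀ = 1/(2.27272 + 0.16256) = 1/2.43529 = 0.410629

Final: 0.410629


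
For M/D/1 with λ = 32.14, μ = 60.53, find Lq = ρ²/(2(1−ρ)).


ρ = 32.14/60.53 = 0.5310
M/D/1: Lq = ρ²/(2(1−ρ)) = 0.2819/(2·0.4690) = 0.30056

Final: 0.30056


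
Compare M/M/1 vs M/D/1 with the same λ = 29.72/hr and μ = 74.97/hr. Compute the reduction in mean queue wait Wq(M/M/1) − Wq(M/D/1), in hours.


ρ = 29.72/74.97 = 0.3964
Wq(M/M/1) = ρ/(μ−λ) = 0.3964/45.25 = 0.008761 hr
Wq(M/D/1) = ρ/(2(μ−λ)) = 0.004380 hr
Savings = 0.008761 − 0.004380 = 0.004380 hr

Final: 0.004380 hr


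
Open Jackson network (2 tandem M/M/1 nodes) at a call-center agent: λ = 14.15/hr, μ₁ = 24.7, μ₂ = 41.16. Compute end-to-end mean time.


Each node sees arrival rate λ = 14.15/hr (tandem ⇒ throughput preserved).
W₁ = 1/(μ₁−λ) = 1/(24.7−14.15) = 0.09479 hr
W₂ = 1/(μ₂−λ) = 1/(41.16−14.15) = 0.03702 hr
W_total = W₁ + W₂ = 0.09479 + 0.03702 = 0.13181 hr

Final: 0.13181 hr


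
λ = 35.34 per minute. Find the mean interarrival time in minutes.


Mean interarrival time = 1/λ = 1/35.34 minute = 0.02830 minute
In minutes: 0.02830 × 1 = 0.02830 min

Final: 0.02830 min


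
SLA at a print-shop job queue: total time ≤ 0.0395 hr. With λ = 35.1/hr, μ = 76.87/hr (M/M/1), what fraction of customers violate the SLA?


W ~ Exponential(μ−λ) for M/M/1.
μ − λ = 76.87 − 35.1 = 41.7700
P(W > t) = e^{−(μ−λ)t} = e^{−1.6499} = 0.192066

Final: 0.192066


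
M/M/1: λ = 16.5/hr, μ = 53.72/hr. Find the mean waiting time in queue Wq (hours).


ρ = 16.5/53.72 = 0.3071
Wq = ρ/(μ−λ) = 0.3071/(53.72 − 16.5) = 0.3071/37.22 = 0.008252 hr

Final: 0.008252 hr


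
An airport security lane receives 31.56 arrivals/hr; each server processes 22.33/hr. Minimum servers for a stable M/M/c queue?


Stability requires cμ > λ ⇔ c > λ/μ.
λ/μ = 31.56/22.33 = 1.4133
Minimum integer c = ⌊1.4133⌋ + 1 = 2
Check: 2·22.33 = 44.66 > 31.56, while 1·22.33 = 22.33 ≤ 31.56

Final: 2 servers


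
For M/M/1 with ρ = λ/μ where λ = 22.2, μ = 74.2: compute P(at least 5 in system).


ρ = 22.2/74.2 = 0.2992
P(N ≥ n) = ρ^n = 0.2992^5 = 0.002397

Final: 0.002397


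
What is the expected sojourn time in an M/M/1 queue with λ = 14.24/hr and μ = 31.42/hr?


W = 1/(μ−λ) = 1/(31.42 − 14.24) = 1/17.18 = 0.05821 hr

Final: 0.05821 hr


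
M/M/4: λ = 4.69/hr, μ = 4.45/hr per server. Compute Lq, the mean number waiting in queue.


a = λ/μ = 1.0539; ρ = a/4 = 0.2635
P₀ = 0.347919
Lq = P₀·a^c·ρ / (c!·(1−ρ)²) = 0.347919·1.23382·0.2635/(24·0.54246)
= 0.008688

Final: 0.008688


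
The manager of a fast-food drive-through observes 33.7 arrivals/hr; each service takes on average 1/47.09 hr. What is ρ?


ρ = λ/μ = 33.7/47.09 = 0.7157

Final: 0.7157


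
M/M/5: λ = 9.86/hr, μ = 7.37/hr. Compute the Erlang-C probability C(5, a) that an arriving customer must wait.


a = λ/μ = 1.3379; ρ = a/5 = 0.2676
P₀ = 0.262183 (from M/M/c formula)
C(c,a) = [a^c/(c!(1−ρ))]·P₀ = [4.28595/(120·0.7324)]·0.262183
= 0.04876·0.262183 = 0.012785

Final: 0.012785


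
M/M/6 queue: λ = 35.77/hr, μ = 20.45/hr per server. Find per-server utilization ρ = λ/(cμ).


ρ = λ/(cμ) = 35.77/(6·20.45) = 35.77/122.70 = 0.2915

Final: 0.2915


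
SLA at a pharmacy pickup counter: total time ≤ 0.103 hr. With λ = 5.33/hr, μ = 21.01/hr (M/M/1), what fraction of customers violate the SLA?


W ~ Exponential(μ−λ) for M/M/1.
μ − λ = 21.01 − 5.33 = 15.6800
P(W > t) = e^{−(μ−λ)t} = e^{−1.6150} = 0.198883

Final: 0.198883


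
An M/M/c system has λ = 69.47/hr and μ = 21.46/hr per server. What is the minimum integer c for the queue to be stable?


Stability requires cμ > λ ⇔ c > λ/μ.
λ/μ = 69.47/21.46 = 3.2372
Minimum integer c = ⌊3.2372⌋ + 1 = 4
Check: 4·21.46 = 85.84 > 69.47, while 3·21.46 = 64.38 ≤ 69.47

Final: 4 servers


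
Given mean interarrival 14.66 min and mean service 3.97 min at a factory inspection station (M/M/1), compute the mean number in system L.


λ = 60/14.66 = 4.0928 /hr
μ = 60/3.97 = 15.1134 /hr
ρ = λ/μ = 4.0928/15.1134 = 0.2708
L = ρ/(1−ρ) = 0.2708/0.7292 = 0.3714

Final: 0.3714


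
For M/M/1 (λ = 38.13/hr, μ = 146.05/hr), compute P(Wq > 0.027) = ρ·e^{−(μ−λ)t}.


ρ = 38.13/146.05 = 0.2611
P(Wq > t) = ρ·e^{−(μ−λ)t} = 0.2611·e^{−2.9138}
= 0.2611·0.054267 = 0.014168

Final: 0.014168


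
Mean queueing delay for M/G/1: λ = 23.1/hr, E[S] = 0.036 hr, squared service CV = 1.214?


ρ = λ·E[S] = 23.1·0.036 = 0.8316
E[S²] = E[S]²(1+C_s²) = 0.036²·(1+1.214) = 0.002869
Wq = λ·E[S²]/(2(1−ρ)) = 23.1·0.002869/(2·0.1684) = 0.19680 hr

Final: 0.19680 hr


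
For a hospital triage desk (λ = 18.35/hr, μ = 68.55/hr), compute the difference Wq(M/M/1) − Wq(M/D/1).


ρ = 18.35/68.55 = 0.2677
Wq(M/M/1) = ρ/(μ−λ) = 0.2677/50.20 = 0.005332 hr
Wq(M/D/1) = ρ/(2(μ−λ)) = 0.002666 hr
Savings = 0.005332 − 0.002666 = 0.002666 hr

Final: 0.002666 hr


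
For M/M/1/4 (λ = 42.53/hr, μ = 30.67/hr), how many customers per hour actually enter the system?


ρ = 1.3867; P_K = (1−ρ)ρ^4/(1−ρ^5) = 0.346423
λ_eff = λ(1 − P_K) = 42.53·(1 − 0.346423) = 42.53·0.653577 = 27.7966 /hr

Final: 27.7966 /hr


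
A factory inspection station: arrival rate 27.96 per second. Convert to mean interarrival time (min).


Mean interarrival time = 1/λ = 1/27.96 second = 0.03577 second
In minutes: 0.03577 × 0.0166667 = 0.0005961 min

Final: 0.0005961 min


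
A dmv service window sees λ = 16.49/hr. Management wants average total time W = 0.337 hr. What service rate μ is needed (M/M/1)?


W = 1/(μ−λ) ⇒ μ − λ = 1/W = 1/0.337 = 2.9674
μ = λ + 1/W = 16.49 + 2.9674 = 19.4574 per hr

Final: 19.4574 /hr


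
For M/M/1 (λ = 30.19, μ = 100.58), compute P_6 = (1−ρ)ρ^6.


ρ = 30.19/100.58 = 0.3002
P_n = (1−ρ)·ρ^n = (1 − 0.3002)·0.3002^6 = 0.6998·0.0007313 = 0.0005118

Final: 0.0005118


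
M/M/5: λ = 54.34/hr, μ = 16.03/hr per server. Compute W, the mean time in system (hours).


a = 3.3899; ρ = 0.6780; P₀ = 0.029661
Lq = P₀·a^c·ρ/(c!(1−ρ)²) = 0.72341
Wq = Lq/λ = 0.72341/54.34 = 0.01331 hr
W = Wq + 1/μ = 0.01331 + 0.06238 = 0.07570 hr

Final: 0.07570 hr


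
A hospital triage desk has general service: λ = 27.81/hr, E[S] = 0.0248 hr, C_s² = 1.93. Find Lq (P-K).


ρ = λ·E[S] = 27.81·0.0248 = 0.6897
Lq = ρ²(1+C_s²)/(2(1−ρ)) = 0.4757·(1+1.93)/(2·0.3103)
= 0.4757·2.9300/0.6206 = 2.24566

Final: 2.24566


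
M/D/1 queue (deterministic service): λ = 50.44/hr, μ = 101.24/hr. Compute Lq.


ρ = 50.44/101.24 = 0.4982
M/D/1: Lq = ρ²/(2(1−ρ)) = 0.2482/(2·0.5018) = 0.24735

Final: 0.24735


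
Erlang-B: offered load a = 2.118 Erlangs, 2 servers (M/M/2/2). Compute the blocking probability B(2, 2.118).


B(c,a) = (a^c/c!) / Σ_{k=0}^{c} a^k/k!
a^2/2! = 2.242962
Σ terms (k=0..2): 1.00000 + 2.11800 + 2.24296 = 5.360962
B = 2.242962/5.360962 = 0.418388

Final: 0.418388


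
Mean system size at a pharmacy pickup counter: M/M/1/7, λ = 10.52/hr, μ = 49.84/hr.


ρ = 10.52/49.84 = 0.2111
L = ρ[1 − (K+1)ρ^K + Kρ^(K+1)] / [(1−ρ)(1−ρ^(K+1))]
Numerator: 0.2111·(1 − 8·0.00001867 + 7·0.000003940) = 0.211050
Denominator: (0.7889)·(0.999996) = 0.788921
L = 0.211050/0.788921 = 0.2675

Final: 0.2675


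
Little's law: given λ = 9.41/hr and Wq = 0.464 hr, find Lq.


Lq = λWq = 9.41·0.464 = 4.3662

Final: 4.3662


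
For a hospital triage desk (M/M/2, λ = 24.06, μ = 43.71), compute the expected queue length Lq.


a = λ/μ = 0.5504; ρ = a/2 = 0.2752
P₀ = 0.568353
Lq = P₀·a^c·ρ / (c!·(1−ρ)²) = 0.568353·0.30299·0.2752/(2·0.52530)
= 0.04511

Final: 0.04511


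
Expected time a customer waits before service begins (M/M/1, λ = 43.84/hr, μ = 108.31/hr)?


ρ = 43.84/108.31 = 0.4048
Wq = ρ/(μ−λ) = 0.4048/(108.31 − 43.84) = 0.4048/64.47 = 0.006278 hr

Final: 0.006278 hr


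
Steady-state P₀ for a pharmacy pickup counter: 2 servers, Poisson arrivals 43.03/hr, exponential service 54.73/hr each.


a = λ/μ = 43.03/54.73 = 0.7862; ρ = a/c = 0.3931
Σ_{k=0}^{1} a^k/k! (terms k=0..1) = 1.00000 + 0.78622 = 1.78622
Tail: a^2/(2!(1−ρ)) = 0.61815/(2·0.6069) = 0.50928
P₀ = 1/(1.78622 + 0.50928) = 1/2.29550 = 0.435635

Final: 0.435635


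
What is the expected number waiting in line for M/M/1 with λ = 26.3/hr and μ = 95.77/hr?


ρ = 26.3/95.77 = 0.2746
Lq = ρ²/(1−ρ) = 0.07541/0.7254 = 0.1040

Final: 0.1040


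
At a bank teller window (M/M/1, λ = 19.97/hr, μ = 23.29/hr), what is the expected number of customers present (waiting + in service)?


ρ = λ/μ = 19.97/23.29 = 0.8574
L = ρ/(1−ρ) = 0.8574/(1 − 0.8574) = 0.8574/0.1426 = 6.0151

Final: 6.0151


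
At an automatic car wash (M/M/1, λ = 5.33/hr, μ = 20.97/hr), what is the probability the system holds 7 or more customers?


ρ = 5.33/20.97 = 0.2542
P(N ≥ n) = ρ^n = 0.2542^7 = 0.00006853

Final: 0.00006853


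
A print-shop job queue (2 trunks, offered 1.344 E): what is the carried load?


B(2,1.344) = 0.278140 (Erlang-B)
Carried load = a(1 − B) = 1.344·(1 − 0.278140) = 1.344·0.721860 = 0.9702 E

Final: 0.9702 Erlangs


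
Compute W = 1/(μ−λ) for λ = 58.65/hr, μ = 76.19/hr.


W = 1/(μ−λ) = 1/(76.19 − 58.65) = 1/17.54 = 0.05701 hr

Final: 0.05701 hr


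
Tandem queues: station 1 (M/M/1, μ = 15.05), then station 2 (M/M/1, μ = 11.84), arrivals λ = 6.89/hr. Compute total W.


Each node sees arrival rate λ = 6.89/hr (tandem ⇒ throughput preserved).
W₁ = 1/(μ₁−λ) = 1/(15.05−6.89) = 0.12255 hr
W₂ = 1/(μ₂−λ) = 1/(11.84−6.89) = 0.20202 hr
W_total = W₁ + W₂ = 0.12255 + 0.20202 = 0.32457 hr

Final: 0.32457 hr


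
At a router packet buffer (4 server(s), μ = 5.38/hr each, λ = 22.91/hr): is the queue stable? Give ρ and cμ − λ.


Total capacity cμ = 4·5.38 = 21.52/hr
ρ = λ/(cμ) = 22.91/21.52 = 1.0646
Stable ⇔ ρ < 1: NO
Spare capacity = cμ − λ = 21.52 − 22.91 = -1.39/hr

Final: ρ = 1.0646; unstable; margin = -1.39/hr


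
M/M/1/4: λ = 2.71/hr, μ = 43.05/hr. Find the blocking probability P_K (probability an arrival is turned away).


ρ = λ/μ = 2.71/43.05 = 0.06295
P_K = (1−ρ)ρ^K/(1−ρ^(K+1)) = (0.9370·0.00001570)/(1 − 0.0000009885)
= 0.00001471/0.999999 = 0.00001471

Final: 0.00001471


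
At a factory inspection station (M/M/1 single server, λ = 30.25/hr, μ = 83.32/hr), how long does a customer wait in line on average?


ρ = 30.25/83.32 = 0.3631
Wq = ρ/(μ−λ) = 0.3631/(83.32 − 30.25) = 0.3631/53.07 = 0.006841 hr

Final: 0.006841 hr


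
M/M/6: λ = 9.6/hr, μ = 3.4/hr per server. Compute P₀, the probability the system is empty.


a = λ/μ = 9.6/3.4 = 2.8235; ρ = a/c = 0.4706
Σ_{k=0}^{5} a^k/k! (terms k=0..5) = 1.00000 + 2.82353 + 3.98616 + 3.75168 + 2.64824 + 1.49548 = 15.70509
Tail: a^6/(6!(1−ρ)) = 506.70349/(720·0.5294) = 1.32931
P₀ = 1/(15.70509 + 1.32931) = 1/17.03441 = 0.058705

Final: 0.058705


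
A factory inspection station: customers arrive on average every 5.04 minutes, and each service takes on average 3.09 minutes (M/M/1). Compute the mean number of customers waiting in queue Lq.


λ = 60/5.04 = 11.9048 /hr
μ = 60/3.09 = 19.4175 /hr
ρ = λ/μ = 11.9048/19.4175 = 0.6131
Lq = ρ²/(1−ρ) = 0.3759/0.3869 = 0.9715

Final: 0.9715


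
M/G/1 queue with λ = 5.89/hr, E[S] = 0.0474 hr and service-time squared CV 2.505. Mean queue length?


ρ = λ·E[S] = 5.89·0.0474 = 0.2792
Lq = ρ²(1+C_s²)/(2(1−ρ)) = 0.07794·(1+2.505)/(2·0.7208)
= 0.07794·3.5050/1.4416 = 0.18951

Final: 0.18951


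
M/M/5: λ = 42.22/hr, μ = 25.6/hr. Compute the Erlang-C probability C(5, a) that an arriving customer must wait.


a = λ/μ = 1.6492; ρ = a/5 = 0.3298
P₀ = 0.191689 (from M/M/c formula)
C(c,a) = [a^c/(c!(1−ρ))]·P₀ = [12.20088/(120·0.6702)]·0.191689
= 0.15172·0.191689 = 0.029083

Final: 0.029083


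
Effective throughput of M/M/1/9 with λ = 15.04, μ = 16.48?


ρ = 0.9126; P_K = (1−ρ)ρ^9/(1−ρ^10) = 0.064038
λ_eff = λ(1 − P_K) = 15.04·(1 − 0.064038) = 15.04·0.935962 = 14.0769 /hr

Final: 14.0769 /hr


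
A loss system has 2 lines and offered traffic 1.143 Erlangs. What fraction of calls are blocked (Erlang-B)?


B(c,a) = (a^c/c!) / Σ_{k=0}^{c} a^k/k!
a^2/2! = 0.653224
Σ terms (k=0..2): 1.00000 + 1.14300 + 0.65322 = 2.796225
B = 0.653224/2.796225 = 0.233609

Final: 0.233609


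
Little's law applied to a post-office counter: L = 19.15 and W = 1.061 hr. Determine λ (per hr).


λ = L/W = 19.15/1.061 = 18.0490 /hr

Final: 18.0490 /hr


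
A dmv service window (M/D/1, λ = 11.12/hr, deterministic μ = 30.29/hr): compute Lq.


ρ = 11.12/30.29 = 0.3671
M/D/1: Lq = ρ²/(2(1−ρ)) = 0.1348/(2·0.6329) = 0.10648

Final: 0.10648


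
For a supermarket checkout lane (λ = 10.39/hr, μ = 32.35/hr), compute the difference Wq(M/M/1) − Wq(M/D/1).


ρ = 10.39/32.35 = 0.3212
Wq(M/M/1) = ρ/(μ−λ) = 0.3212/21.96 = 0.01463 hr
Wq(M/D/1) = ρ/(2(μ−λ)) = 0.007313 hr
Savings = 0.01463 − 0.007313 = 0.007313 hr

Final: 0.007313 hr


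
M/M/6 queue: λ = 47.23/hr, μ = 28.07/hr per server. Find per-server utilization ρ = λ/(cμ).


ρ = λ/(cμ) = 47.23/(6·28.07) = 47.23/168.42 = 0.2804

Final: 0.2804


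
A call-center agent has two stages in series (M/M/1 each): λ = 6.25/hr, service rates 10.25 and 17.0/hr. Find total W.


Each node sees arrival rate λ = 6.25/hr (tandem ⇒ throughput preserved).
W₁ = 1/(μ₁−λ) = 1/(10.25−6.25) = 0.25000 hr
W₂ = 1/(μ₂−λ) = 1/(17.0−6.25) = 0.09302 hr
W_total = W₁ + W₂ = 0.25000 + 0.09302 = 0.34302 hr

Final: 0.34302 hr


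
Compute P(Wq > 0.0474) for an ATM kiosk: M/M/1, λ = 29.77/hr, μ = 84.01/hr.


ρ = 29.77/84.01 = 0.3544
P(Wq > t) = ρ·e^{−(μ−λ)t} = 0.3544·e^{−2.5710}
= 0.3544·0.076461 = 0.027095

Final: 0.027095


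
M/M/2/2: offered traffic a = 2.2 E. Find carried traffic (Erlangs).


B(2,2.2) = 0.430605 (Erlang-B)
Carried load = a(1 − B) = 2.2·(1 − 0.430605) = 2.2·0.569395 = 1.2527 E

Final: 1.2527 Erlangs


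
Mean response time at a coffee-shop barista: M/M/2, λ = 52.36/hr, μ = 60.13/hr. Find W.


a = 0.8708; ρ = 0.4354; P₀ = 0.393350
Lq = P₀·a^c·ρ/(c!(1−ρ)²) = 0.20368
Wq = Lq/λ = 0.20368/52.36 = 0.003890 hr
W = Wq + 1/μ = 0.003890 + 0.01663 = 0.02052 hr

Final: 0.02052 hr


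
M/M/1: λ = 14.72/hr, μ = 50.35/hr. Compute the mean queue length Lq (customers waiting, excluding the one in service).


ρ = 14.72/50.35 = 0.2924
Lq = ρ²/(1−ρ) = 0.08547/0.7076 = 0.1208

Final: 0.1208


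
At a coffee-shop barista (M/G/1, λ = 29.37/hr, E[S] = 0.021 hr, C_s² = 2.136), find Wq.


ρ = λ·E[S] = 29.37·0.021 = 0.6168
E[S²] = E[S]²(1+C_s²) = 0.021²·(1+2.136) = 0.001383
Wq = λ·E[S²]/(2(1−ρ)) = 29.37·0.001383/(2·0.3832) = 0.05299 hr

Final: 0.05299 hr


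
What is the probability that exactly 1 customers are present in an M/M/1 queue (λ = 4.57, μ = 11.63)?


ρ = 4.57/11.63 = 0.3929
P_n = (1−ρ)·ρ^n = (1 − 0.3929)·0.3929^1 = 0.6071·0.392949 = 0.238540

Final: 0.238540


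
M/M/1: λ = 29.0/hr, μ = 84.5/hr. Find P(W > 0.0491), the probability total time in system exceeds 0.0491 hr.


W ~ Exponential(μ−λ) for M/M/1.
μ − λ = 84.5 − 29.0 = 55.5000
P(W > t) = e^{−(μ−λ)t} = e^{−2.7250} = 0.065543

Final: 0.065543


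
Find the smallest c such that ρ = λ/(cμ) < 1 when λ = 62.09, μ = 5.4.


Stability requires cμ > λ ⇔ c > λ/μ.
λ/μ = 62.09/5.4 = 11.4981
Minimum integer c = ⌊11.4981⌋ + 1 = 12
Check: 12·5.4 = 64.80 > 62.09, while 11·5.4 = 59.40 ≤ 62.09

Final: 12 servers


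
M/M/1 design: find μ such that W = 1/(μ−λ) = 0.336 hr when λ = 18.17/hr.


W = 1/(μ−λ) ⇒ μ − λ = 1/W = 1/0.336 = 2.9762
μ = λ + 1/W = 18.17 + 2.9762 = 21.1462 per hr

Final: 21.1462 /hr


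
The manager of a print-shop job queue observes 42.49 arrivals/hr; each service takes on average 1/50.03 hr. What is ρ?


ρ = λ/μ = 42.49/50.03 = 0.8493

Final: 0.8493


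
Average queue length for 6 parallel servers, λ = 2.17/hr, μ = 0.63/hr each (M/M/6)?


a = λ/μ = 3.4444; ρ = a/6 = 0.5741
P₀ = 0.030733
Lq = P₀·a^c·ρ / (c!·(1−ρ)²) = 0.030733·1669.99475·0.5741/(720·0.18141)
= 0.22557

Final: 0.22557


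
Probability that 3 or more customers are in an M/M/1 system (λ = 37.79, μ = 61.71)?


ρ = 37.79/61.71 = 0.6124
P(N ≥ n) = ρ^n = 0.6124^3 = 0.229649

Final: 0.229649


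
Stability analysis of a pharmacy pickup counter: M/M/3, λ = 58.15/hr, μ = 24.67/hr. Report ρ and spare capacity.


Total capacity cμ = 3·24.67 = 74.01/hr
ρ = λ/(cμ) = 58.15/74.01 = 0.7857
Stable ⇔ ρ < 1: YES
Spare capacity = cμ − λ = 74.01 − 58.15 = 15.86/hr

Final: ρ = 0.7857; stable; margin = 15.86/hr


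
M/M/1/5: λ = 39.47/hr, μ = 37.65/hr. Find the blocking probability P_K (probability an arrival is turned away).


ρ = λ/μ = 39.47/37.65 = 1.0483
P_K = (1−ρ)ρ^K/(1−ρ^(K+1)) = (-0.04834·1.266225)/(1 − 1.327434)
= -0.061209/-0.327434 = 0.186936

Final: 0.186936


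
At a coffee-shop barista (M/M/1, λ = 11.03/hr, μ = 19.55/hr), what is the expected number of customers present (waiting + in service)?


ρ = λ/μ = 11.03/19.55 = 0.5642
L = ρ/(1−ρ) = 0.5642/(1 − 0.5642) = 0.5642/0.4358 = 1.2946

Final: 1.2946


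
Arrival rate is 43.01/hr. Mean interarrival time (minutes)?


Mean interarrival time = 1/λ = 1/43.01 hour = 0.02325 hour
In minutes: 0.02325 × 60 = 1.3950 min

Final: 1.3950 min


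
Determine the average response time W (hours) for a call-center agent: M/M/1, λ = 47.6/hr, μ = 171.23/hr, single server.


W = 1/(μ−λ) = 1/(171.23 − 47.6) = 1/123.63 = 0.008089 hr

Final: 0.008089 hr


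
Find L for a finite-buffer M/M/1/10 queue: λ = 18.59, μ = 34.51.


ρ = 18.59/34.51 = 0.5387
L = ρ[1 − (K+1)ρ^K + Kρ^(K+1)] / [(1−ρ)(1−ρ^(K+1))]
Numerator: 0.5387·(1 − 11·0.002058 + 10·0.001108) = 0.532463
Denominator: (0.4613)·(0.998892) = 0.460804
L = 0.532463/0.460804 = 1.1555

Final: 1.1555


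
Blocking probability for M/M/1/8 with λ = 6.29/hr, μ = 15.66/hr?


ρ = λ/μ = 6.29/15.66 = 0.4017
P_K = (1−ρ)ρ^K/(1−ρ^(K+1)) = (0.5983·0.0006774)/(1 − 0.0002721)
= 0.0004053/0.999728 = 0.0004054

Final: 0.0004054


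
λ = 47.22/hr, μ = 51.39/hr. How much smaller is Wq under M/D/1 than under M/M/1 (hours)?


ρ = 47.22/51.39 = 0.9189
Wq(M/M/1) = ρ/(μ−λ) = 0.9189/4.17 = 0.22035 hr
Wq(M/D/1) = ρ/(2(μ−λ)) = 0.11017 hr
Savings = 0.22035 − 0.11017 = 0.11017 hr

Final: 0.11017 hr


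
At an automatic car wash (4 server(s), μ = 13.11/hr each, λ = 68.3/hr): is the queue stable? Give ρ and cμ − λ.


Total capacity cμ = 4·13.11 = 52.44/hr
ρ = λ/(cμ) = 68.3/52.44 = 1.3024
Stable ⇔ ρ < 1: NO
Spare capacity = cμ − λ = 52.44 − 68.3 = -15.86/hr

Final: ρ = 1.3024; unstable; margin = -15.86/hr


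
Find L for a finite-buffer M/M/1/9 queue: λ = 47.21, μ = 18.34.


ρ = 47.21/18.34 = 2.5742
L = ρ[1 − (K+1)ρ^K + Kρ^(K+1)] / [(1−ρ)(1−ρ^(K+1))]
Numerator: 2.5742·(1 − 10·4962.631431 + 9·12774.581782) = 168210.521510
Denominator: (-1.5742)·(-12773.581782) = 20107.595749
L = 168210.521510/20107.595749 = 8.3655

Final: 8.3655


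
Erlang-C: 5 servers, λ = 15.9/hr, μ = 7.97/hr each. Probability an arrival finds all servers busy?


a = λ/μ = 1.9950; ρ = a/5 = 0.3990
P₀ = 0.135018 (from M/M/c formula)
C(c,a) = [a^c/(c!(1−ρ))]·P₀ = [31.60050/(120·0.6010)]·0.135018
= 0.43816·0.135018 = 0.059160

Final: 0.059160


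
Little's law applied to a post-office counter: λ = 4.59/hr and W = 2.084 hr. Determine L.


L = λW = 4.59·2.084 = 9.5656

Final: 9.5656


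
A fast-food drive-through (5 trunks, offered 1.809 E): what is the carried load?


B(5,1.809) = 0.026731 (Erlang-B)
Carried load = a(1 − B) = 1.809·(1 − 0.026731) = 1.809·0.973269 = 1.7606 E

Final: 1.7606 Erlangs


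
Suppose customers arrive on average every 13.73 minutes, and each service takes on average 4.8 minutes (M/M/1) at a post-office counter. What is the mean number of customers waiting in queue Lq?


λ = 60/13.73 = 4.3700 /hr
μ = 60/4.8 = 12.5000 /hr
ρ = λ/μ = 4.3700/12.5000 = 0.3496
Lq = ρ²/(1−ρ) = 0.1222/0.6504 = 0.1879

Final: 0.1879


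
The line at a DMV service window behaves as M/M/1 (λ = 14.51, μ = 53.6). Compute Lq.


ρ = 14.51/53.6 = 0.2707
Lq = ρ²/(1−ρ) = 0.07328/0.7293 = 0.1005

Final: 0.1005


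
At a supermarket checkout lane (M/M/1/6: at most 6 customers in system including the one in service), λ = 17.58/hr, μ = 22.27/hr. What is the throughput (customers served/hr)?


ρ = 0.7894; P_K = (1−ρ)ρ^6/(1−ρ^7) = 0.062996
λ_eff = λ(1 − P_K) = 17.58·(1 − 0.062996) = 17.58·0.937004 = 16.4725 /hr

Final: 16.4725 /hr


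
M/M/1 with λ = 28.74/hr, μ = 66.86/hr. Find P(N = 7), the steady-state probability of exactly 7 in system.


ρ = 28.74/66.86 = 0.4299
P_n = (1−ρ)·ρ^n = (1 − 0.4299)·0.4299^7 = 0.5701·0.002712 = 0.001546

Final: 0.001546


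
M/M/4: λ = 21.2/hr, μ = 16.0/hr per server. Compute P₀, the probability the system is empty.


a = λ/μ = 21.2/16.0 = 1.3250; ρ = a/c = 0.3312
Σ_{k=0}^{3} a^k/k! (terms k=0..3) = 1.00000 + 1.32500 + 0.87781 + 0.38770 = 3.59051
Tail: a^4/(4!(1−ρ)) = 3.08222/(24·0.6687) = 0.19204
P₀ = 1/(3.59051 + 0.19204) = 1/3.78255 = 0.264372

Final: 0.264372


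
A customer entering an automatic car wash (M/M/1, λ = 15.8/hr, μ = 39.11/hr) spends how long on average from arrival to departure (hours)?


W = 1/(μ−λ) = 1/(39.11 − 15.8) = 1/23.31 = 0.04290 hr

Final: 0.04290 hr


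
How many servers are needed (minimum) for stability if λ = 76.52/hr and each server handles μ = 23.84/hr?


Stability requires cμ > λ ⇔ c > λ/μ.
λ/μ = 76.52/23.84 = 3.2097
Minimum integer c = ⌊3.2097⌋ + 1 = 4
Check: 4·23.84 = 95.36 > 76.52, while 3·23.84 = 71.52 ≤ 76.52

Final: 4 servers


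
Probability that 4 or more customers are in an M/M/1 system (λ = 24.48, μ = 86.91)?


ρ = 24.48/86.91 = 0.2817
P(N ≥ n) = ρ^n = 0.2817^4 = 0.006295

Final: 0.006295


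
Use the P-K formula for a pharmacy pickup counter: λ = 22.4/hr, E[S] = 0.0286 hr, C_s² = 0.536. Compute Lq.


ρ = λ·E[S] = 22.4·0.0286 = 0.6406
Lq = ρ²(1+C_s²)/(2(1−ρ)) = 0.4104·(1+0.536)/(2·0.3594)
= 0.4104·1.5360/0.7187 = 0.87712

Final: 0.87712


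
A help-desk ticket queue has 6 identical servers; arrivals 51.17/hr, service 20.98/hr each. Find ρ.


ρ = λ/(cμ) = 51.17/(6·20.98) = 51.17/125.88 = 0.4065

Final: 0.4065


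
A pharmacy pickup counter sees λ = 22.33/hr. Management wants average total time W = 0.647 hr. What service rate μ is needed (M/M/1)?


W = 1/(μ−λ) ⇒ μ − λ = 1/W = 1/0.647 = 1.5456
μ = λ + 1/W = 22.33 + 1.5456 = 23.8756 per hr

Final: 23.8756 /hr


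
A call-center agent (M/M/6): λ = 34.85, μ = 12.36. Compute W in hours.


a = 2.8196; ρ = 0.4699; P₀ = 0.058943
Lq = P₀·a^c·ρ/(c!(1−ρ)²) = 0.06880
Wq = Lq/λ = 0.06880/34.85 = 0.001974 hr
W = Wq + 1/μ = 0.001974 + 0.08091 = 0.08288 hr

Final: 0.08288 hr


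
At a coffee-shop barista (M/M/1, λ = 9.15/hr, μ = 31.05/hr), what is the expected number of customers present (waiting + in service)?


ρ = λ/μ = 9.15/31.05 = 0.2947
L = ρ/(1−ρ) = 0.2947/(1 − 0.2947) = 0.2947/0.7053 = 0.4178

Final: 0.4178


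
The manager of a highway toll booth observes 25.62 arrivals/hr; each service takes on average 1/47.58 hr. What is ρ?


ρ = λ/μ = 25.62/47.58 = 0.5385

Final: 0.5385


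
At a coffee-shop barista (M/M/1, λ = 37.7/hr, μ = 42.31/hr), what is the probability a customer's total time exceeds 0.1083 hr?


W ~ Exponential(μ−λ) for M/M/1.
μ − λ = 42.31 − 37.7 = 4.6100
P(W > t) = e^{−(μ−λ)t} = e^{−0.4993} = 0.606978

Final: 0.606978


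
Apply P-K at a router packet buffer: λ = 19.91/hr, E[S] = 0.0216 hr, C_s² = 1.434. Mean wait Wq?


ρ = λ·E[S] = 19.91·0.0216 = 0.4301
E[S²] = E[S]²(1+C_s²) = 0.0216²·(1+1.434) = 0.001136
Wq = λ·E[S²]/(2(1−ρ)) = 19.91·0.001136/(2·0.5699) = 0.01984 hr

Final: 0.01984 hr


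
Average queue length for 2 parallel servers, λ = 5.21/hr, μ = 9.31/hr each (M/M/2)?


a = λ/μ = 0.5596; ρ = a/2 = 0.2798
P₀ = 0.562736
Lq = P₀·a^c·ρ / (c!·(1−ρ)²) = 0.562736·0.31317·0.2798/(2·0.51868)
= 0.04753

Final: 0.04753


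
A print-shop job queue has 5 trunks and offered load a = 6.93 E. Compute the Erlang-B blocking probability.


B(c,a) = (a^c/c!) / Σ_{k=0}^{c} a^k/k!
a^5/5! = 133.194081
Σ terms (k=0..5): 1.00000 + 6.93000 + 24.01245 + 55.46876 + 96.09963 + 133.19408 = 316.704917
B = 133.194081/316.704917 = 0.420562

Final: 0.420562


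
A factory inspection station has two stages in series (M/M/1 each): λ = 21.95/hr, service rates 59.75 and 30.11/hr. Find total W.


Each node sees arrival rate λ = 21.95/hr (tandem ⇒ throughput preserved).
W₁ = 1/(μ₁−λ) = 1/(59.75−21.95) = 0.02646 hr
W₂ = 1/(μ₂−λ) = 1/(30.11−21.95) = 0.12255 hr
W_total = W₁ + W₂ = 0.02646 + 0.12255 = 0.14900 hr

Final: 0.14900 hr


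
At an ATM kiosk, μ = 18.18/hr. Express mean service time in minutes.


Mean service time = 1/μ = 1/18.18 hour = 0.05501 hour
In minutes: 0.05501 × 60 = 3.3003 min

Final: 3.3003 min


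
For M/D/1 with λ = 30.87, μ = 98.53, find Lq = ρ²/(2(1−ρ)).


ρ = 30.87/98.53 = 0.3133
M/D/1: Lq = ρ²/(2(1−ρ)) = 0.09816/(2·0.6867) = 0.07147

Final: 0.07147


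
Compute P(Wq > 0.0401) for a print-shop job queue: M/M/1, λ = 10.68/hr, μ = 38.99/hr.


ρ = 10.68/38.99 = 0.2739
P(Wq > t) = ρ·e^{−(μ−λ)t} = 0.2739·e^{−1.1352}
= 0.2739·0.321348 = 0.088022

Final: 0.088022


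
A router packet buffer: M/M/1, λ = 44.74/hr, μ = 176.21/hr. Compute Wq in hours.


ρ = 44.74/176.21 = 0.2539
Wq = ρ/(μ−λ) = 0.2539/(176.21 − 44.74) = 0.2539/131.47 = 0.001931 hr

Final: 0.001931 hr


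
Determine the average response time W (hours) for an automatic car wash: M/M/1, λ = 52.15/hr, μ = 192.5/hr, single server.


W = 1/(μ−λ) = 1/(192.5 − 52.15) = 1/140.35 = 0.007125 hr

Final: 0.007125 hr


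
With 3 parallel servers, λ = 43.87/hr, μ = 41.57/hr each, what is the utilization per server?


ρ = λ/(cμ) = 43.87/(3·41.57) = 43.87/124.71 = 0.3518

Final: 0.3518


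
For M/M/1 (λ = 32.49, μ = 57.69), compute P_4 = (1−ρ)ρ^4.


ρ = 32.49/57.69 = 0.5632
P_n = (1−ρ)·ρ^n = (1 − 0.5632)·0.5632^4 = 0.4368·0.100600 = 0.043944

Final: 0.043944


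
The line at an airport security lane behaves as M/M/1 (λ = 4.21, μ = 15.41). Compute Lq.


ρ = 4.21/15.41 = 0.2732
Lq = ρ²/(1−ρ) = 0.07464/0.7268 = 0.1027

Final: 0.1027


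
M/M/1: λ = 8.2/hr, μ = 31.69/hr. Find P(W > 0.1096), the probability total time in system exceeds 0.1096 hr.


W ~ Exponential(μ−λ) for M/M/1.
μ − λ = 31.69 − 8.2 = 23.4900
P(W > t) = e^{−(μ−λ)t} = e^{−2.5745} = 0.076192

Final: 0.076192


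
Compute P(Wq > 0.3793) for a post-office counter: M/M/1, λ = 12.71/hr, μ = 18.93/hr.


ρ = 12.71/18.93 = 0.6714
P(Wq > t) = ρ·e^{−(μ−λ)t} = 0.6714·e^{−2.3592}
= 0.6714·0.094491 = 0.063444

Final: 0.063444


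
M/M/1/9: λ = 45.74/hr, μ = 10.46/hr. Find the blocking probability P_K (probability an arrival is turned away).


ρ = λ/μ = 45.74/10.46 = 4.3728
P_K = (1−ρ)ρ^K/(1−ρ^(K+1)) = (-3.3728·584628.902147)/(1 − 2556493.879942)
= -1971864.977795/-2556492.879942 = 0.771316

Final: 0.771316


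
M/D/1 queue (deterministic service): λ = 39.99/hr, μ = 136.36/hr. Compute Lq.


ρ = 39.99/136.36 = 0.2933
M/D/1: Lq = ρ²/(2(1−ρ)) = 0.08601/(2·0.7067) = 0.06085

Final: 0.06085


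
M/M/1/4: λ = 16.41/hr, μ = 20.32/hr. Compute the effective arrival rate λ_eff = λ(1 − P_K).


ρ = 0.8076; P_K = (1−ρ)ρ^4/(1−ρ^5) = 0.124668
λ_eff = λ(1 − P_K) = 16.41·(1 − 0.124668) = 16.41·0.875332 = 14.3642 /hr

Final: 14.3642 /hr


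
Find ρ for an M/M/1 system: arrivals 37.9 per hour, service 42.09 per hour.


ρ = λ/μ = 37.9/42.09 = 0.9005

Final: 0.9005


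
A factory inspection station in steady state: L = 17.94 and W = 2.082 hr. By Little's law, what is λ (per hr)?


λ = L/W = 17.94/2.082 = 8.6167 /hr

Final: 8.6167 /hr
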